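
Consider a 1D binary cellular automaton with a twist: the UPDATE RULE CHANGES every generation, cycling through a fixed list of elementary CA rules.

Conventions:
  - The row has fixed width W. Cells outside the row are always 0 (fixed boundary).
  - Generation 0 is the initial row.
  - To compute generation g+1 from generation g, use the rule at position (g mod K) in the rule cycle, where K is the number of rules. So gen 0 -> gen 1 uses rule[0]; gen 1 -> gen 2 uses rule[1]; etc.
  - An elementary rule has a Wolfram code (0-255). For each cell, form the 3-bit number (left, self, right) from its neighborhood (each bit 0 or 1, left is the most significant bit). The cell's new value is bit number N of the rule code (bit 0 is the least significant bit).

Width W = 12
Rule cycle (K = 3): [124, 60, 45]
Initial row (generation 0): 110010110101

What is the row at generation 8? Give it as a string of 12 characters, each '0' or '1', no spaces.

Gen 0: 110010110101
Gen 1 (rule 124): 111011111111
Gen 2 (rule 60): 100110000000
Gen 3 (rule 45): 100100111111
Gen 4 (rule 124): 110110100001
Gen 5 (rule 60): 101101110001
Gen 6 (rule 45): 111011000101
Gen 7 (rule 124): 101111100111
Gen 8 (rule 60): 111000010100

Answer: 111000010100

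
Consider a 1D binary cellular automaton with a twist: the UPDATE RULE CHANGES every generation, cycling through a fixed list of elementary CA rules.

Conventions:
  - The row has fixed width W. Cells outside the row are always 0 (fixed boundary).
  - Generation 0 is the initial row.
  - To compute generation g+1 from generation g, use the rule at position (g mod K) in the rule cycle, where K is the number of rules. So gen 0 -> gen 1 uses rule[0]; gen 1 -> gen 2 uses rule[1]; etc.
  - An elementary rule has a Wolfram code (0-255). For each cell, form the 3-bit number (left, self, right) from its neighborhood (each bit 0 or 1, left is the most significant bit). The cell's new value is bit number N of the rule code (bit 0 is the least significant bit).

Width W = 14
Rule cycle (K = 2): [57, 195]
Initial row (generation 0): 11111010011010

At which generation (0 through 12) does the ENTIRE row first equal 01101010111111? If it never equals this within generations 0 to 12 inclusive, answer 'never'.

Answer: 6

Derivation:
Gen 0: 11111010011010
Gen 1 (rule 57): 10000101010101
Gen 2 (rule 195): 00111000000000
Gen 3 (rule 57): 10100111111111
Gen 4 (rule 195): 00001011111111
Gen 5 (rule 57): 11100110000000
Gen 6 (rule 195): 01101010111111
Gen 7 (rule 57): 01010101100000
Gen 8 (rule 195): 10000000101111
Gen 9 (rule 57): 01111110011000
Gen 10 (rule 195): 10111110101011
Gen 11 (rule 57): 01100001010110
Gen 12 (rule 195): 10101110000010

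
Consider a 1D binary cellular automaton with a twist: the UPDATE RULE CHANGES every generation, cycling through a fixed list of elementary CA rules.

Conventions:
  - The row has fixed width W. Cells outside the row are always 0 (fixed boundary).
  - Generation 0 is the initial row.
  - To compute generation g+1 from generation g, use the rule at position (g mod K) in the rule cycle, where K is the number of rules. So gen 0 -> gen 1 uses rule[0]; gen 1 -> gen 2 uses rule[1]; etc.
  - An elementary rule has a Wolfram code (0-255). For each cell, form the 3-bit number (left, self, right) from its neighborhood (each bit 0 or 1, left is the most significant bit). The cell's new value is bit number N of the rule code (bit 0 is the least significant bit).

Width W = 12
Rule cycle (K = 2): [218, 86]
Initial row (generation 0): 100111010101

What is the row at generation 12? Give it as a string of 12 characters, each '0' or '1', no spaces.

Answer: 101011111101

Derivation:
Gen 0: 100111010101
Gen 1 (rule 218): 011111000000
Gen 2 (rule 86): 100001100000
Gen 3 (rule 218): 010011110000
Gen 4 (rule 86): 111100011000
Gen 5 (rule 218): 111110111100
Gen 6 (rule 86): 000010000110
Gen 7 (rule 218): 000101001111
Gen 8 (rule 86): 001101110001
Gen 9 (rule 218): 011101111010
Gen 10 (rule 86): 100100001011
Gen 11 (rule 218): 011010010011
Gen 12 (rule 86): 101011111101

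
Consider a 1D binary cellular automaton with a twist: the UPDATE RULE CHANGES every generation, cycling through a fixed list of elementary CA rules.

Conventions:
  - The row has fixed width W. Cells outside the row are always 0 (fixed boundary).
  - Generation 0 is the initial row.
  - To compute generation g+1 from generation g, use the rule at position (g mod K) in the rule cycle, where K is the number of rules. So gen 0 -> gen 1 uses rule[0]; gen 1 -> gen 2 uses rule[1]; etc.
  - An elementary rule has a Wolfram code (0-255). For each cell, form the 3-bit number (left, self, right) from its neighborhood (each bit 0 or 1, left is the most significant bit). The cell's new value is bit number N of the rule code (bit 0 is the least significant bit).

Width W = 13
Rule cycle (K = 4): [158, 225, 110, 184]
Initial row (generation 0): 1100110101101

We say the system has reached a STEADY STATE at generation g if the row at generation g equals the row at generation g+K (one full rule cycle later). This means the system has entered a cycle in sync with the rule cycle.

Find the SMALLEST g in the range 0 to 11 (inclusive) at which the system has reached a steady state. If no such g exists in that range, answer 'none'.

Answer: none

Derivation:
Gen 0: 1100110101101
Gen 1 (rule 158): 1011100101001
Gen 2 (rule 225): 0101100010000
Gen 3 (rule 110): 1111100110000
Gen 4 (rule 184): 1111010101000
Gen 5 (rule 158): 1110010101100
Gen 6 (rule 225): 0110001010101
Gen 7 (rule 110): 1110011111111
Gen 8 (rule 184): 1101011111110
Gen 9 (rule 158): 1001011111101
Gen 10 (rule 225): 0000101111110
Gen 11 (rule 110): 0001111000010
Gen 12 (rule 184): 0001110100001
Gen 13 (rule 158): 0011100110011
Gen 14 (rule 225): 1001100010001
Gen 15 (rule 110): 1011100110011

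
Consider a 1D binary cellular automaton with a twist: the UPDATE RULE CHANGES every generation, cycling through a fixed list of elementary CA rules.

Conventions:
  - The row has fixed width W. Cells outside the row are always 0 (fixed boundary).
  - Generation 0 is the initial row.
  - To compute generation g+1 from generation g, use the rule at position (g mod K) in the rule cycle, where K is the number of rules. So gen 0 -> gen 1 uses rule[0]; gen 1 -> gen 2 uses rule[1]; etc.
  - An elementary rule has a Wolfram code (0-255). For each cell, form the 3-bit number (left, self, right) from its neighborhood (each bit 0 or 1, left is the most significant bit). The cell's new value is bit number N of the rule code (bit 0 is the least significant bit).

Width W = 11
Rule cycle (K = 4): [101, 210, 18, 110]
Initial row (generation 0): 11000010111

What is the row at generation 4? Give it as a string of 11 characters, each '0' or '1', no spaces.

Answer: 11111110011

Derivation:
Gen 0: 11000010111
Gen 1 (rule 101): 01011011001
Gen 2 (rule 210): 10001001110
Gen 3 (rule 18): 01010110001
Gen 4 (rule 110): 11111110011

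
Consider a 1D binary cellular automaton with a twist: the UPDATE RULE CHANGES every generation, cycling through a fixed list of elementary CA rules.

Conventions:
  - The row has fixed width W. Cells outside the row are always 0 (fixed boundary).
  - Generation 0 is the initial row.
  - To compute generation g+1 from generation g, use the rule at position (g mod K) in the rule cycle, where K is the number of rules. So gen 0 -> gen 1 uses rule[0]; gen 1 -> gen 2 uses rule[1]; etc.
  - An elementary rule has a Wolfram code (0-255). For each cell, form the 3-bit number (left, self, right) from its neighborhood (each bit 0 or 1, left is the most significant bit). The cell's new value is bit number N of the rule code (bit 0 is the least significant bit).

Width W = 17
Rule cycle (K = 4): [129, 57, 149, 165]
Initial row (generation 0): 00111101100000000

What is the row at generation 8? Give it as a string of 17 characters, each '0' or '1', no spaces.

Answer: 00111011011100011

Derivation:
Gen 0: 00111101100000000
Gen 1 (rule 129): 10011000001111111
Gen 2 (rule 57): 01010111101000000
Gen 3 (rule 149): 01010011001111111
Gen 4 (rule 165): 01110000000111110
Gen 5 (rule 129): 00100111110011100
Gen 6 (rule 57): 10010100001010011
Gen 7 (rule 149): 11010111101011000
Gen 8 (rule 165): 00111011011100011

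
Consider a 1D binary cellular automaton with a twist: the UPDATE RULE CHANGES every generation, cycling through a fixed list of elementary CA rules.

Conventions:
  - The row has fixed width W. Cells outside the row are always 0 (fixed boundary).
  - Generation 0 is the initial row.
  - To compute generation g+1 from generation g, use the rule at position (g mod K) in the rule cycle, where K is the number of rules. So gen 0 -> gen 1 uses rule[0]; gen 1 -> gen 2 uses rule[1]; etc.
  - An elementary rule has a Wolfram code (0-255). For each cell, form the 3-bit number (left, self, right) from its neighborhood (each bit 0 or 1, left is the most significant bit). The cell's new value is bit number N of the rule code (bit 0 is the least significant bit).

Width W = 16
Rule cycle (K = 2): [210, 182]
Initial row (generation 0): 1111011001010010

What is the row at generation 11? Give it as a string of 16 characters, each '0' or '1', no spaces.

Answer: 0001001100011011

Derivation:
Gen 0: 1111011001010010
Gen 1 (rule 210): 0111001110001101
Gen 2 (rule 182): 1010110101010011
Gen 3 (rule 210): 0000010000001101
Gen 4 (rule 182): 0000111000010011
Gen 5 (rule 210): 0001011100101101
Gen 6 (rule 182): 0011101011110011
Gen 7 (rule 210): 0101100001111101
Gen 8 (rule 182): 1110010010111011
Gen 9 (rule 210): 0111101100011001
Gen 10 (rule 182): 1011010010100111
Gen 11 (rule 210): 0001001100011011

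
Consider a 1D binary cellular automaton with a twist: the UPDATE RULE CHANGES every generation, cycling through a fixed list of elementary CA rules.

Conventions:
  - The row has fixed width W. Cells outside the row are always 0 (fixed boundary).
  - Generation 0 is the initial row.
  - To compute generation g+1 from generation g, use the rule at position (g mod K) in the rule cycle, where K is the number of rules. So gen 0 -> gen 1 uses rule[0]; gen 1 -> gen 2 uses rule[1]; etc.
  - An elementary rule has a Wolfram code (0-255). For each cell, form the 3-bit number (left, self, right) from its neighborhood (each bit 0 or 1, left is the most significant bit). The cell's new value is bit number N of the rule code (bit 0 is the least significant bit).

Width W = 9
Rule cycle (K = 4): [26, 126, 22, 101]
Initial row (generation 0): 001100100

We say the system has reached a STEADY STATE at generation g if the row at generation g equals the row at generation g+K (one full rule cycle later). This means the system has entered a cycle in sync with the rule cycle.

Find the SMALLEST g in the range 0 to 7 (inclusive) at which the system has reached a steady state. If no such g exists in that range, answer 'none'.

Gen 0: 001100100
Gen 1 (rule 26): 011011010
Gen 2 (rule 126): 111111111
Gen 3 (rule 22): 000000000
Gen 4 (rule 101): 111111111
Gen 5 (rule 26): 100000000
Gen 6 (rule 126): 110000000
Gen 7 (rule 22): 001000000
Gen 8 (rule 101): 101011111
Gen 9 (rule 26): 000010000
Gen 10 (rule 126): 000111000
Gen 11 (rule 22): 001000100

Answer: none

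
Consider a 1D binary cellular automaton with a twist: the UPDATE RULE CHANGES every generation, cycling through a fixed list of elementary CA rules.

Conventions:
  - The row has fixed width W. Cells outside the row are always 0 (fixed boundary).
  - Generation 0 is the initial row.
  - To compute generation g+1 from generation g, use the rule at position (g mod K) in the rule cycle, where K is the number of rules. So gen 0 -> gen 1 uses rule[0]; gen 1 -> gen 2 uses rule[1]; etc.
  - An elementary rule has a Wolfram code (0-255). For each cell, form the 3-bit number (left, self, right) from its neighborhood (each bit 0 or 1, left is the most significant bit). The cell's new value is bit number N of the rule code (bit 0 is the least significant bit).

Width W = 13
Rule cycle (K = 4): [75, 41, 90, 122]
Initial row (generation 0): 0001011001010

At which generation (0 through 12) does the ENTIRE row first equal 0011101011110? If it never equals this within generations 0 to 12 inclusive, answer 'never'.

Gen 0: 0001011001010
Gen 1 (rule 75): 1110011010000
Gen 2 (rule 41): 1000010100111
Gen 3 (rule 90): 0100100011101
Gen 4 (rule 122): 1011010110110
Gen 5 (rule 75): 0011000110110
Gen 6 (rule 41): 1010010101100
Gen 7 (rule 90): 0001100001110
Gen 8 (rule 122): 0011110011011
Gen 9 (rule 75): 1110010111011
Gen 10 (rule 41): 1000001100110
Gen 11 (rule 90): 0100011111111
Gen 12 (rule 122): 1010110000001

Answer: never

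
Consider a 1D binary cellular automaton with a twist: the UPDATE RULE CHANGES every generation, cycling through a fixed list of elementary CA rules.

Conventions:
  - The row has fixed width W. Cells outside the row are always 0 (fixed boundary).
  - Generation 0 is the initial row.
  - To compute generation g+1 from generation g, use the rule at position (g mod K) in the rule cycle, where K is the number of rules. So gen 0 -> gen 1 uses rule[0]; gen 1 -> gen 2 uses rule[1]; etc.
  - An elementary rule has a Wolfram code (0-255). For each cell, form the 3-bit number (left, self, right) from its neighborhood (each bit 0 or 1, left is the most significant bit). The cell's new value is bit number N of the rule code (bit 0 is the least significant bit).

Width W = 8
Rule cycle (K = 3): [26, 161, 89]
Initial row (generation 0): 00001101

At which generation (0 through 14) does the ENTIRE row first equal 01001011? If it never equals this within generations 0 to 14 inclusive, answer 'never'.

Answer: never

Derivation:
Gen 0: 00001101
Gen 1 (rule 26): 00011000
Gen 2 (rule 161): 11000011
Gen 3 (rule 89): 11111011
Gen 4 (rule 26): 10000010
Gen 5 (rule 161): 00111000
Gen 6 (rule 89): 10101111
Gen 7 (rule 26): 00001000
Gen 8 (rule 161): 11100011
Gen 9 (rule 89): 10111011
Gen 10 (rule 26): 00100010
Gen 11 (rule 161): 10001000
Gen 12 (rule 89): 01100111
Gen 13 (rule 26): 11011100
Gen 14 (rule 161): 00101001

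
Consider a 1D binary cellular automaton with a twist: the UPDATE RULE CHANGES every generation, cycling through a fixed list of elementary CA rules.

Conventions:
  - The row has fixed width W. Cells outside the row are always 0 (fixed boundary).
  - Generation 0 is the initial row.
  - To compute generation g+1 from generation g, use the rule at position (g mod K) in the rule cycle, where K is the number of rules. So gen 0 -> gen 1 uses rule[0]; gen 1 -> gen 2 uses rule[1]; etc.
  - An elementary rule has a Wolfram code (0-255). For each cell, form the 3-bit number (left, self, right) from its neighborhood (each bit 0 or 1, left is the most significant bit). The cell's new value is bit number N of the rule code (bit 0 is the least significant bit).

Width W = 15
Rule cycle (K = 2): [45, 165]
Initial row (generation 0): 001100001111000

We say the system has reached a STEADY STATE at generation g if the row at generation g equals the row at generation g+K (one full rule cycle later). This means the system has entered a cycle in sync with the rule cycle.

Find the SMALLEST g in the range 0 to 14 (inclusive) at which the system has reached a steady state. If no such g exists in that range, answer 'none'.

Answer: none

Derivation:
Gen 0: 001100001111000
Gen 1 (rule 45): 101001101000011
Gen 2 (rule 165): 111000011011000
Gen 3 (rule 45): 100011010110011
Gen 4 (rule 165): 101000111000000
Gen 5 (rule 45): 111010100011111
Gen 6 (rule 165): 010111101001110
Gen 7 (rule 45): 011100011001000
Gen 8 (rule 165): 001001000001011
Gen 9 (rule 45): 101001011101110
Gen 10 (rule 165): 111001101010100
Gen 11 (rule 45): 100001011111101
Gen 12 (rule 165): 101101101111011
Gen 13 (rule 45): 111011011000110
Gen 14 (rule 165): 010100100010000
Gen 15 (rule 45): 011100101010111
Gen 16 (rule 165): 001000111111010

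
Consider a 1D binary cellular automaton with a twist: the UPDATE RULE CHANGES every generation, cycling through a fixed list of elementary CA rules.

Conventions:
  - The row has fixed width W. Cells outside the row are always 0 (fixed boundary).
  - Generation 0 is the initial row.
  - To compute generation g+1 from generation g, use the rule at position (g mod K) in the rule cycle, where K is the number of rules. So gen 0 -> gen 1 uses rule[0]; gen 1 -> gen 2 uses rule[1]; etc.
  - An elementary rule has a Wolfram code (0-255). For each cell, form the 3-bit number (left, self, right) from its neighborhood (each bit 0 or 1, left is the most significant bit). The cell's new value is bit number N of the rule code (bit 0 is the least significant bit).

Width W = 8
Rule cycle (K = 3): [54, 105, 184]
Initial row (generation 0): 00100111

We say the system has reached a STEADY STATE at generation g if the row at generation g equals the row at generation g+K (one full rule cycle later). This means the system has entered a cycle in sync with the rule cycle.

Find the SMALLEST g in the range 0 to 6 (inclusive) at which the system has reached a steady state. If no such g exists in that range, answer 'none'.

Gen 0: 00100111
Gen 1 (rule 54): 01111000
Gen 2 (rule 105): 01001011
Gen 3 (rule 184): 00100110
Gen 4 (rule 54): 01111001
Gen 5 (rule 105): 01001000
Gen 6 (rule 184): 00100100
Gen 7 (rule 54): 01111110
Gen 8 (rule 105): 01000010
Gen 9 (rule 184): 00100001

Answer: none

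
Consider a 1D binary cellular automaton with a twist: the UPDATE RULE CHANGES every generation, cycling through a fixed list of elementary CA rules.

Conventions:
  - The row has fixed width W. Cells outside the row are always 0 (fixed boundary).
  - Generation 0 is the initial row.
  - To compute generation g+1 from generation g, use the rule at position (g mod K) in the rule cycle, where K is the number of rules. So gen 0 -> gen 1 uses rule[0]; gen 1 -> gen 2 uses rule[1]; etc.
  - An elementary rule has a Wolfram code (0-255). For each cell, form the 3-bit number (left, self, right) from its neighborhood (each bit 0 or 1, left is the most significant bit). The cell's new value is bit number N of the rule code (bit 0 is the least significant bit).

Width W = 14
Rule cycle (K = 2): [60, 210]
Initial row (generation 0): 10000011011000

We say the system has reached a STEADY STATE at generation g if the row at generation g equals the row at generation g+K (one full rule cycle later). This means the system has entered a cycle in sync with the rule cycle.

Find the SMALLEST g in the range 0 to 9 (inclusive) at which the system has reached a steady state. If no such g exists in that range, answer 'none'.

Answer: none

Derivation:
Gen 0: 10000011011000
Gen 1 (rule 60): 11000010110100
Gen 2 (rule 210): 01100100010010
Gen 3 (rule 60): 01010110011011
Gen 4 (rule 210): 10000011101001
Gen 5 (rule 60): 11000010011101
Gen 6 (rule 210): 01100101101100
Gen 7 (rule 60): 01010111011010
Gen 8 (rule 210): 10000011001001
Gen 9 (rule 60): 11000010101101
Gen 10 (rule 210): 01100100000100
Gen 11 (rule 60): 01010110000110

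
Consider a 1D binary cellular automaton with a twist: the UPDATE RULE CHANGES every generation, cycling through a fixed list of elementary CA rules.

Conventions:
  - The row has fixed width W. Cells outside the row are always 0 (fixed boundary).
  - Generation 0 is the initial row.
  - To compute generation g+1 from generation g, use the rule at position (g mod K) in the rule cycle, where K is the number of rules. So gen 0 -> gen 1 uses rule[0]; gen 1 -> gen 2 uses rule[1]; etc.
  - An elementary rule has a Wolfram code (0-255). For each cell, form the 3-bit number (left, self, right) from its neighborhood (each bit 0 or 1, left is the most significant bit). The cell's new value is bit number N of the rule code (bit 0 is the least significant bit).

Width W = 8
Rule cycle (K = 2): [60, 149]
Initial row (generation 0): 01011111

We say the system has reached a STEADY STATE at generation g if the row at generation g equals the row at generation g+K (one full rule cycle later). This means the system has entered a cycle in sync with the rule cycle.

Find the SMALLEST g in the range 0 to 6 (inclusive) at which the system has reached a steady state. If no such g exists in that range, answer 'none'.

Answer: none

Derivation:
Gen 0: 01011111
Gen 1 (rule 60): 01110000
Gen 2 (rule 149): 00101111
Gen 3 (rule 60): 00111000
Gen 4 (rule 149): 10010111
Gen 5 (rule 60): 11011100
Gen 6 (rule 149): 00001011
Gen 7 (rule 60): 00001110
Gen 8 (rule 149): 11100101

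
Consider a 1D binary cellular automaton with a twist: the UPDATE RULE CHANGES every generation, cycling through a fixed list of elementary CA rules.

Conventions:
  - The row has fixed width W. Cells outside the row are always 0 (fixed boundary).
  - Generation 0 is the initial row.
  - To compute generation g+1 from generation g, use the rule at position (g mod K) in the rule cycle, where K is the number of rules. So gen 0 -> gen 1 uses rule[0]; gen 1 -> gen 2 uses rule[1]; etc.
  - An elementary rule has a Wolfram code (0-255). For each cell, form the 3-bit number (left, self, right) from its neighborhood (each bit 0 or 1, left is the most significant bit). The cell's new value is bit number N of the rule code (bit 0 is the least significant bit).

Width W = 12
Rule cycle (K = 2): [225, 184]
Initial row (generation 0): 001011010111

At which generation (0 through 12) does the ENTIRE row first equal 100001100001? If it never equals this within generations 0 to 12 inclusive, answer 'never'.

Answer: never

Derivation:
Gen 0: 001011010111
Gen 1 (rule 225): 100101101011
Gen 2 (rule 184): 010011010110
Gen 3 (rule 225): 000001101010
Gen 4 (rule 184): 000001010101
Gen 5 (rule 225): 111100101010
Gen 6 (rule 184): 111010010101
Gen 7 (rule 225): 011100001010
Gen 8 (rule 184): 011010000101
Gen 9 (rule 225): 001100110010
Gen 10 (rule 184): 001010101001
Gen 11 (rule 225): 100101010000
Gen 12 (rule 184): 010010101000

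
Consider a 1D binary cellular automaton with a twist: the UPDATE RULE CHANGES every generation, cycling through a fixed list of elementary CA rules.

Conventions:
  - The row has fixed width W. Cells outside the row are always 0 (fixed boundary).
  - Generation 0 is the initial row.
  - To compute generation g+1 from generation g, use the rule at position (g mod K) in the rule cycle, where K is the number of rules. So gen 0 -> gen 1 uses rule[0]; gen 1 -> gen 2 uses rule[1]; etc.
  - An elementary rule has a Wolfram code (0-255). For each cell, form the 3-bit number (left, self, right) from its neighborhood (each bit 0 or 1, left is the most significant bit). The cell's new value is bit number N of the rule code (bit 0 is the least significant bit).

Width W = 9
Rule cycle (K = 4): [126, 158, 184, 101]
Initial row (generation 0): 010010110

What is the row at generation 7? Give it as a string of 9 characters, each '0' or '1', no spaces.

Gen 0: 010010110
Gen 1 (rule 126): 111111111
Gen 2 (rule 158): 111111110
Gen 3 (rule 184): 111111101
Gen 4 (rule 101): 000000111
Gen 5 (rule 126): 000001101
Gen 6 (rule 158): 000011001
Gen 7 (rule 184): 000010100

Answer: 000010100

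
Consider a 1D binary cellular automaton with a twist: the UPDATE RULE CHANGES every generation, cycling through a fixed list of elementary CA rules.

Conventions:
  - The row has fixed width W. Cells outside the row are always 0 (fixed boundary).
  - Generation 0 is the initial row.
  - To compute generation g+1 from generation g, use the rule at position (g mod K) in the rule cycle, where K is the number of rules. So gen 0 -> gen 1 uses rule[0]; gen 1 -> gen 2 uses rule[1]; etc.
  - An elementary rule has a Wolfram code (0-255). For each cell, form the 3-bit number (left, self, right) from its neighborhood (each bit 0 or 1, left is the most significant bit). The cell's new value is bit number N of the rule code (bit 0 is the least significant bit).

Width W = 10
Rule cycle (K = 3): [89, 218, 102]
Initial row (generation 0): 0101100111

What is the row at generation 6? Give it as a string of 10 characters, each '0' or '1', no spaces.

Answer: 1000000001

Derivation:
Gen 0: 0101100111
Gen 1 (rule 89): 0001110101
Gen 2 (rule 218): 0011110000
Gen 3 (rule 102): 0100010000
Gen 4 (rule 89): 0011001111
Gen 5 (rule 218): 0111111111
Gen 6 (rule 102): 1000000001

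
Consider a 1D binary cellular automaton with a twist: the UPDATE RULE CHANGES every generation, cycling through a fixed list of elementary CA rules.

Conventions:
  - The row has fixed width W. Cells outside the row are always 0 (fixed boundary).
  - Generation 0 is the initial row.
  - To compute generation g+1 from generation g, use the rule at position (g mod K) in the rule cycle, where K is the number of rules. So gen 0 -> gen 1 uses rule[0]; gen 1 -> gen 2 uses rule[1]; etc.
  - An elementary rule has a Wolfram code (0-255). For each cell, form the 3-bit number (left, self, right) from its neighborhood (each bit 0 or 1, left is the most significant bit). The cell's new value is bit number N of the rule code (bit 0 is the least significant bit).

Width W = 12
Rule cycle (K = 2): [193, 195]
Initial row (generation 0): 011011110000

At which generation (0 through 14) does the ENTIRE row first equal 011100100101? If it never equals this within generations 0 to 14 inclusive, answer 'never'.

Gen 0: 011011110000
Gen 1 (rule 193): 001001110111
Gen 2 (rule 195): 110010110011
Gen 3 (rule 193): 010000010001
Gen 4 (rule 195): 100111100110
Gen 5 (rule 193): 000011100010
Gen 6 (rule 195): 111101101100
Gen 7 (rule 193): 011100100101
Gen 8 (rule 195): 101101001000
Gen 9 (rule 193): 000100000011
Gen 10 (rule 195): 111001111101
Gen 11 (rule 193): 011000111100
Gen 12 (rule 195): 101011011101
Gen 13 (rule 193): 000001001100
Gen 14 (rule 195): 111110010101

Answer: 7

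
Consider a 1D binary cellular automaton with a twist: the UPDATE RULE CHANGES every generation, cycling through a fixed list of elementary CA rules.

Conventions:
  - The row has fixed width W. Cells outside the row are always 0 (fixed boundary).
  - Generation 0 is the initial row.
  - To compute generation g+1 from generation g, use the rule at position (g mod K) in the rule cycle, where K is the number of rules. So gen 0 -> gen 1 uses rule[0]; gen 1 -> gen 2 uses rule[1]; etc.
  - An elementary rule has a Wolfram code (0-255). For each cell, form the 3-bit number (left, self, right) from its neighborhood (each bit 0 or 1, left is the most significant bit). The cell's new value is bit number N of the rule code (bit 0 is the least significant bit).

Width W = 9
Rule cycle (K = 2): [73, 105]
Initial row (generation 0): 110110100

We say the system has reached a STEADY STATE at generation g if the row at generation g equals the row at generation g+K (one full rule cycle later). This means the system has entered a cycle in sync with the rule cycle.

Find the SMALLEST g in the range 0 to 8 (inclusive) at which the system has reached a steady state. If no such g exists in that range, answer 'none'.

Answer: 3

Derivation:
Gen 0: 110110100
Gen 1 (rule 73): 110110001
Gen 2 (rule 105): 111110100
Gen 3 (rule 73): 100010001
Gen 4 (rule 105): 001000100
Gen 5 (rule 73): 100010001
Gen 6 (rule 105): 001000100
Gen 7 (rule 73): 100010001
Gen 8 (rule 105): 001000100
Gen 9 (rule 73): 100010001
Gen 10 (rule 105): 001000100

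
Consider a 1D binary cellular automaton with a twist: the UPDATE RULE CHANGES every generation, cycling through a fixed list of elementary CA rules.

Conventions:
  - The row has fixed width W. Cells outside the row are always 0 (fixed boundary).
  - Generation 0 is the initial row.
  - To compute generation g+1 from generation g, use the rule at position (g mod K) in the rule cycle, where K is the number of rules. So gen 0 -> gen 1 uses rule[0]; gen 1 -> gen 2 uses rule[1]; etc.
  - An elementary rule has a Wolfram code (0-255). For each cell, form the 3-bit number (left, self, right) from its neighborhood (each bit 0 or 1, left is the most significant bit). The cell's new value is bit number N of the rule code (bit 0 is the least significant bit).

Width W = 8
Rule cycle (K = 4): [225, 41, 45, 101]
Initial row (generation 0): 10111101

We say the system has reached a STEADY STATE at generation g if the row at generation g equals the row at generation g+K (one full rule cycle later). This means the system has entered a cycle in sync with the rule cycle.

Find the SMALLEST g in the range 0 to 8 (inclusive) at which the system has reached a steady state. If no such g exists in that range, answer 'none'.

Answer: none

Derivation:
Gen 0: 10111101
Gen 1 (rule 225): 01011110
Gen 2 (rule 41): 00110000
Gen 3 (rule 45): 10100111
Gen 4 (rule 101): 11100001
Gen 5 (rule 225): 01101100
Gen 6 (rule 41): 01011001
Gen 7 (rule 45): 01110001
Gen 8 (rule 101): 00010101
Gen 9 (rule 225): 11001010
Gen 10 (rule 41): 10000100
Gen 11 (rule 45): 10110101
Gen 12 (rule 101): 11011111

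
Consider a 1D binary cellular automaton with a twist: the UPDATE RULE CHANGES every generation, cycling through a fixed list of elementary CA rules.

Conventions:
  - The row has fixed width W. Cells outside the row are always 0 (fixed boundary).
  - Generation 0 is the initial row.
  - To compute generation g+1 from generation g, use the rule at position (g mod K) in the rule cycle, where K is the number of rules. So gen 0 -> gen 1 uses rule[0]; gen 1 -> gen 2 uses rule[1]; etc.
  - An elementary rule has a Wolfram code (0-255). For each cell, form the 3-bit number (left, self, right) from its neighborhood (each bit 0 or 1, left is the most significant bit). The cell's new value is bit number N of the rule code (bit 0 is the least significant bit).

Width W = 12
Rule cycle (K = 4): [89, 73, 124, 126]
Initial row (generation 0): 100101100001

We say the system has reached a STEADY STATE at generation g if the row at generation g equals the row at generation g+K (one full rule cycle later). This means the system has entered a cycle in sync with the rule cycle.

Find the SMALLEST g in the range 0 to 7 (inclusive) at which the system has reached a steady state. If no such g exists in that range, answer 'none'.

Gen 0: 100101100001
Gen 1 (rule 89): 010001111100
Gen 2 (rule 73): 000101000101
Gen 3 (rule 124): 000111100111
Gen 4 (rule 126): 001100111101
Gen 5 (rule 89): 101110100100
Gen 6 (rule 73): 001010000001
Gen 7 (rule 124): 001111000001
Gen 8 (rule 126): 011001100011
Gen 9 (rule 89): 011101111011
Gen 10 (rule 73): 010101001011
Gen 11 (rule 124): 011111101111

Answer: none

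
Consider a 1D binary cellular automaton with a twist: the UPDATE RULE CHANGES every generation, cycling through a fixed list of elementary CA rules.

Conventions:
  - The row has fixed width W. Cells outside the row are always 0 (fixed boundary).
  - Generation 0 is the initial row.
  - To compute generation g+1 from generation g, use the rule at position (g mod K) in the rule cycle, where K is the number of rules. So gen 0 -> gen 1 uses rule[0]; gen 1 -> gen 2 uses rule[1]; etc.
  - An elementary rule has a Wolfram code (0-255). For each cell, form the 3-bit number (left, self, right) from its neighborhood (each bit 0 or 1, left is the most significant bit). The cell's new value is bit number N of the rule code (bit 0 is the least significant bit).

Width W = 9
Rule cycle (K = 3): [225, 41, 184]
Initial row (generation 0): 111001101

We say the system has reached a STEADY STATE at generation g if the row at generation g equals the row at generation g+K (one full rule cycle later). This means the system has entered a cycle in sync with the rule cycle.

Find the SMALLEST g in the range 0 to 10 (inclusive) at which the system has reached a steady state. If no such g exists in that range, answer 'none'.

Gen 0: 111001101
Gen 1 (rule 225): 011000110
Gen 2 (rule 41): 010010100
Gen 3 (rule 184): 001001010
Gen 4 (rule 225): 100000100
Gen 5 (rule 41): 001110001
Gen 6 (rule 184): 001101000
Gen 7 (rule 225): 100110011
Gen 8 (rule 41): 000100010
Gen 9 (rule 184): 000010001
Gen 10 (rule 225): 111000100
Gen 11 (rule 41): 100010001
Gen 12 (rule 184): 010001000
Gen 13 (rule 225): 000100011

Answer: none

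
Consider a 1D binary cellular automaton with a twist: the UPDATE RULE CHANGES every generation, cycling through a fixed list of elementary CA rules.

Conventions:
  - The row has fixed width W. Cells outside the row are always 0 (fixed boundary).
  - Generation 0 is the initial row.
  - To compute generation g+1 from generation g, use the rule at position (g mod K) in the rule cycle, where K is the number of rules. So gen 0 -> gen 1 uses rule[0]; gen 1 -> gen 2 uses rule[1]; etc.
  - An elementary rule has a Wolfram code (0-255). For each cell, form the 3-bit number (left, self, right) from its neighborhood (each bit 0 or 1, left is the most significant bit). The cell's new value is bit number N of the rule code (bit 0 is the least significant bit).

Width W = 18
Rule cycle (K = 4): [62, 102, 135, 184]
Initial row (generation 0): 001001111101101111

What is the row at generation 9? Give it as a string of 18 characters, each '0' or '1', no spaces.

Answer: 111011111101111111

Derivation:
Gen 0: 001001111101101111
Gen 1 (rule 62): 011111000011011000
Gen 2 (rule 102): 100001000101101000
Gen 3 (rule 135): 101111011100001011
Gen 4 (rule 184): 011110111010000110
Gen 5 (rule 62): 110001100111001101
Gen 6 (rule 102): 010010101001010111
Gen 7 (rule 135): 110110101011010010
Gen 8 (rule 184): 101101010110101001
Gen 9 (rule 62): 111011111101111111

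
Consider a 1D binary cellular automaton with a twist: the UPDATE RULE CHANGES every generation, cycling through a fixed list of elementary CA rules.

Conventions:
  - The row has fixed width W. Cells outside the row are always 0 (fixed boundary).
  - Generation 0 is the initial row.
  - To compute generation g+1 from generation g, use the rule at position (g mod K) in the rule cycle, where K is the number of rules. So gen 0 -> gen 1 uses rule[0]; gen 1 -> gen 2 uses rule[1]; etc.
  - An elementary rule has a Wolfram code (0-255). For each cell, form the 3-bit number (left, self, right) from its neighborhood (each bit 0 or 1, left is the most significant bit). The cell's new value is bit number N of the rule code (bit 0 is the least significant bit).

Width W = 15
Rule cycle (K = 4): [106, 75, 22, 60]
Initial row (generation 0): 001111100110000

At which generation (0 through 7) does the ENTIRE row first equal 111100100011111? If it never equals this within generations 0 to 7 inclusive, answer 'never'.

Gen 0: 001111100110000
Gen 1 (rule 106): 011000101110000
Gen 2 (rule 75): 111011001010111
Gen 3 (rule 22): 000000111010000
Gen 4 (rule 60): 000000100111000
Gen 5 (rule 106): 000001001101000
Gen 6 (rule 75): 111110011100011
Gen 7 (rule 22): 000001100010100

Answer: never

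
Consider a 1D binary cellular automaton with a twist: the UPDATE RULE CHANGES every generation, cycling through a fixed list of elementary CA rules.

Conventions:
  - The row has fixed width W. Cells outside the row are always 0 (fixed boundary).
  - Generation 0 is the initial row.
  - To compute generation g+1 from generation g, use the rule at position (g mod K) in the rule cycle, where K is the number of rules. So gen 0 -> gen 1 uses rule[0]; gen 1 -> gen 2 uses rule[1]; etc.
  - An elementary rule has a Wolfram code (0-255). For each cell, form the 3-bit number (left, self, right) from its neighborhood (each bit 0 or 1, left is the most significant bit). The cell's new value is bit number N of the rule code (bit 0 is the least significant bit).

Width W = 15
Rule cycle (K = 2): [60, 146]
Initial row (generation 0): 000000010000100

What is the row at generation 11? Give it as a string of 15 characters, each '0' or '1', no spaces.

Gen 0: 000000010000100
Gen 1 (rule 60): 000000011000110
Gen 2 (rule 146): 000000100101001
Gen 3 (rule 60): 000000110111101
Gen 4 (rule 146): 000001000011000
Gen 5 (rule 60): 000001100010100
Gen 6 (rule 146): 000010010100010
Gen 7 (rule 60): 000011011110011
Gen 8 (rule 146): 000100001101100
Gen 9 (rule 60): 000110001011010
Gen 10 (rule 146): 001001010000001
Gen 11 (rule 60): 001101111000001

Answer: 001101111000001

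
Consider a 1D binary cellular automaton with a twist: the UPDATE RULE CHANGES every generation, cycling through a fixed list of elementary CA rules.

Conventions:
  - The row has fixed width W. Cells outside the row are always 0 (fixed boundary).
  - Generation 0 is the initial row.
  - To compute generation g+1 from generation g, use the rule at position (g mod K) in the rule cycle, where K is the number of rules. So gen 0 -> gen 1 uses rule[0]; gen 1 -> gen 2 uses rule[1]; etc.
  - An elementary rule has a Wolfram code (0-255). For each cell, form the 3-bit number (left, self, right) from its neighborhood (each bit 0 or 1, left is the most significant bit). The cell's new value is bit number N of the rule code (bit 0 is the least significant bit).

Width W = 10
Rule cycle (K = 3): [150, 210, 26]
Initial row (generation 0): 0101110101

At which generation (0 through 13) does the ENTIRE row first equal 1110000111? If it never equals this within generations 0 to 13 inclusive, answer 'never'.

Answer: 13

Derivation:
Gen 0: 0101110101
Gen 1 (rule 150): 1100100101
Gen 2 (rule 210): 0111011000
Gen 3 (rule 26): 1100010100
Gen 4 (rule 150): 0010110110
Gen 5 (rule 210): 0100010011
Gen 6 (rule 26): 1010101110
Gen 7 (rule 150): 1010100101
Gen 8 (rule 210): 0000011000
Gen 9 (rule 26): 0000110100
Gen 10 (rule 150): 0001000110
Gen 11 (rule 210): 0010101011
Gen 12 (rule 26): 0100000010
Gen 13 (rule 150): 1110000111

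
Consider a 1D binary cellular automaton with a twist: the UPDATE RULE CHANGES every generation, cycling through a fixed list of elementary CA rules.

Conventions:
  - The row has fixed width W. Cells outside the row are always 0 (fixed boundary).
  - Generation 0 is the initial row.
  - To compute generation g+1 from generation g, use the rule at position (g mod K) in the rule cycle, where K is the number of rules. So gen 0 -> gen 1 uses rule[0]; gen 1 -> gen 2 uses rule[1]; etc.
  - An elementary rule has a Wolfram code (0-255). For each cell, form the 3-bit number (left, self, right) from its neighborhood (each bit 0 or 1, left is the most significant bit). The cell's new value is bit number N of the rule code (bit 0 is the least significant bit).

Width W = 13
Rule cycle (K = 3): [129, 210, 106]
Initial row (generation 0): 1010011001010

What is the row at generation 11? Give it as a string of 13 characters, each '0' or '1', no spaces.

Gen 0: 1010011001010
Gen 1 (rule 129): 0000000000000
Gen 2 (rule 210): 0000000000000
Gen 3 (rule 106): 0000000000000
Gen 4 (rule 129): 1111111111111
Gen 5 (rule 210): 0111111111111
Gen 6 (rule 106): 1100000000001
Gen 7 (rule 129): 0001111111100
Gen 8 (rule 210): 0010111111110
Gen 9 (rule 106): 0101100000010
Gen 10 (rule 129): 0000001111000
Gen 11 (rule 210): 0000010111100

Answer: 0000010111100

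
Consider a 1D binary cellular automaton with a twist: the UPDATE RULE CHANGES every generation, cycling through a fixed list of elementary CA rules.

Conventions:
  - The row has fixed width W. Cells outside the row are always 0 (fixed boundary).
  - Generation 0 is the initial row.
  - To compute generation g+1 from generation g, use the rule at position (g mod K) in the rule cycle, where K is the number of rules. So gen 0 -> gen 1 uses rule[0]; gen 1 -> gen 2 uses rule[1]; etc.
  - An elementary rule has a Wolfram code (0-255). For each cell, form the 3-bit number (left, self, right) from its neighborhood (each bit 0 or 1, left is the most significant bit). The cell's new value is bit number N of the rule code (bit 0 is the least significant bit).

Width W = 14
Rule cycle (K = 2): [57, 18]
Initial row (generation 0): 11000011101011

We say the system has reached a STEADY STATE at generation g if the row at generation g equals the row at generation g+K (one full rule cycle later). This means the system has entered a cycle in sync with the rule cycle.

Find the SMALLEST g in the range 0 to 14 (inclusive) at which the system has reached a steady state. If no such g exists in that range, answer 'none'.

Gen 0: 11000011101011
Gen 1 (rule 57): 10111010010110
Gen 2 (rule 18): 00000001100001
Gen 3 (rule 57): 11111101011100
Gen 4 (rule 18): 00000000000010
Gen 5 (rule 57): 11111111111001
Gen 6 (rule 18): 00000000000110
Gen 7 (rule 57): 11111111110101
Gen 8 (rule 18): 00000000000000
Gen 9 (rule 57): 11111111111111
Gen 10 (rule 18): 00000000000000
Gen 11 (rule 57): 11111111111111
Gen 12 (rule 18): 00000000000000
Gen 13 (rule 57): 11111111111111
Gen 14 (rule 18): 00000000000000
Gen 15 (rule 57): 11111111111111
Gen 16 (rule 18): 00000000000000

Answer: 8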